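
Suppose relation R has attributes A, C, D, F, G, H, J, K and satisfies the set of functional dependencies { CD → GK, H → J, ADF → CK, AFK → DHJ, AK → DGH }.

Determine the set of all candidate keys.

Attributes A, F never appear on any right-hand side, so every candidate key must contain {A, F}.
{A, F}⁺ = {A, F}, which is not all of the schema, so we must add further attributes.
{A, D, F}⁺: ADF→CK adds C, K; AFK→DHJ adds H, J; AK→DGH adds G → {A, C, D, F, G, H, J, K}. Minimal: {D, F}⁺ = {D, F}; {A, F}⁺ = {A, F}; {A, D}⁺ = {A, D} — none reach the full schema.
{A, F, K}⁺: AFK→DHJ adds D, H, J; AK→DGH adds G; ADF→CK adds C → {A, C, D, F, G, H, J, K}. Minimal: {F, K}⁺ = {F, K}; {A, K}⁺ = {A, D, G, H, J, K}; {A, F}⁺ = {A, F} — none reach the full schema.

ADF; AFK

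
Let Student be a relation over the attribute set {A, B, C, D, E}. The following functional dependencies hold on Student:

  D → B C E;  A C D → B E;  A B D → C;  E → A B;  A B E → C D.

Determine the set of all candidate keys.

{D}⁺: D→BCE adds B, C, E; E→AB adds A → {A, B, C, D, E}.
{E}⁺: E→AB adds A, B; ABE→CD adds C, D → {A, B, C, D, E}.

D, E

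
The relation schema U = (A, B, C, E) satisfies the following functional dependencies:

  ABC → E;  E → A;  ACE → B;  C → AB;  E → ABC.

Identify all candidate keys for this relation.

{C}⁺: C→AB adds A, B; ABC→E adds E → {A, B, C, E}.
{E}⁺: E→A adds A; E→ABC adds B, C → {A, B, C, E}.
Any other superkey contains one of these as a subset, so there are no further candidate keys.

{C}, {E}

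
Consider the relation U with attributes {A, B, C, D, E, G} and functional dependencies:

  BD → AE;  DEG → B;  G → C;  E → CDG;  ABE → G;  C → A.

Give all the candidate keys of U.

{E}⁺: E→CDG adds C, D, G; C→A adds A; DEG→B adds B → {A, B, C, D, E, G}.
{B, D}⁺: BD→AE adds A, E; E→CDG adds C, G → {A, B, C, D, E, G}. Minimal: {D}⁺ = {D}; {B}⁺ = {B} — none reach the full schema.
Any other superkey contains one of these as a subset, so there are no further candidate keys.

{E}, {B, D}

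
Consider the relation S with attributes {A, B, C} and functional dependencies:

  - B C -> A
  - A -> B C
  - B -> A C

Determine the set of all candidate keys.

A; B

{A}⁺: A→BC adds B, C → {A, B, C}.
{B}⁺: B→AC adds A, C → {A, B, C}.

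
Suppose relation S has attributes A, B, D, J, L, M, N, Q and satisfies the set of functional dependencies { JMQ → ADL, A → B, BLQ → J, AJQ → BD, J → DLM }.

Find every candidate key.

Attributes N, Q never appear on any right-hand side, so every candidate key must contain {N, Q}.
{N, Q}⁺ = {N, Q}, which is not all of the schema, so we must add further attributes.
{J, N, Q}⁺: J→DLM adds D, L, M; JMQ→ADL adds A; A→B adds B → {A, B, D, J, L, M, N, Q}.
{A, L, N, Q}⁺: A→B adds B; BLQ→J adds J; AJQ→BD adds D; J→DLM adds M → {A, B, D, J, L, M, N, Q}.
{B, L, N, Q}⁺: BLQ→J adds J; J→DLM adds D, M; JMQ→ADL adds A → {A, B, D, J, L, M, N, Q}.
Any other superkey contains one of these as a subset, so there are no further candidate keys.

{J, N, Q}, {A, L, N, Q}, {B, L, N, Q}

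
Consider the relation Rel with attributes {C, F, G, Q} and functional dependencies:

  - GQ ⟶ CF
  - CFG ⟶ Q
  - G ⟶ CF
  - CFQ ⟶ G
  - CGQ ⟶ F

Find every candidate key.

{G}⁺: G→CF adds C, F; CFG→Q adds Q → {C, F, G, Q}.
{C, F, Q}⁺: CFQ→G adds G → {C, F, G, Q}. Minimal: {F, Q}⁺ = {F, Q}; {C, Q}⁺ = {C, Q}; {C, F}⁺ = {C, F} — none reach the full schema.
Any other superkey contains one of these as a subset, so there are no further candidate keys.

G, CFQ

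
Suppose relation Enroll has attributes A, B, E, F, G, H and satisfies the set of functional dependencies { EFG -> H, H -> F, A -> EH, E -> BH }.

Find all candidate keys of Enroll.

Attributes A, G never appear on any right-hand side, so every candidate key must contain {A, G}.
{A, G}⁺ = {A, B, E, F, G, H}, which is all of the schema, so {A, G} is the only candidate key.

(A, G)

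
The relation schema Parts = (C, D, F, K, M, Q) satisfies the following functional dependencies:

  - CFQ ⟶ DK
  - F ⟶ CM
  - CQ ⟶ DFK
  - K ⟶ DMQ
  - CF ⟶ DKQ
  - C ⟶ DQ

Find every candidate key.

{C}⁺: C→DQ adds D, Q; CQ→DFK adds F, K; K→DMQ adds M → {C, D, F, K, M, Q}.
{F}⁺: F→CM adds C, M; CF→DKQ adds D, K, Q → {C, D, F, K, M, Q}.

{C}, {F}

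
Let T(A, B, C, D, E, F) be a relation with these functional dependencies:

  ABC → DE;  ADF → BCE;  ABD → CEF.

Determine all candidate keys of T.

{A, B, C}; {A, B, D}; {A, D, F}

Attribute A never appears on the right-hand side of any dependency, so A must belong to every candidate key.
{A}⁺ = {A}, which is not all of the schema, so we must add further attributes.
{A, B, C}⁺: ABC→DE adds D, E; ABD→CEF adds F → {A, B, C, D, E, F}. Minimal: {B, C}⁺ = {B, C}; {A, C}⁺ = {A, C}; {A, B}⁺ = {A, B} — none reach the full schema.
{A, B, D}⁺: ABD→CEF adds C, E, F → {A, B, C, D, E, F}. Minimal: {B, D}⁺ = {B, D}; {A, D}⁺ = {A, D}; {A, B}⁺ = {A, B} — none reach the full schema.
{A, D, F}⁺: ADF→BCE adds B, C, E → {A, B, C, D, E, F}. Minimal: {D, F}⁺ = {D, F}; {A, F}⁺ = {A, F}; {A, D}⁺ = {A, D} — none reach the full schema.
Any other superkey contains one of these as a subset, so there are no further candidate keys.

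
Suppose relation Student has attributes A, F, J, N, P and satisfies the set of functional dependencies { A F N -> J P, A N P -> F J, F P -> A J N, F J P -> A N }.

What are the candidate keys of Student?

{F, P}⁺: FP→AJN adds A, J, N → {A, F, J, N, P}. Minimal: {P}⁺ = {P}; {F}⁺ = {F} — none reach the full schema.
{A, F, N}⁺: AFN→JP adds J, P → {A, F, J, N, P}. Minimal: {F, N}⁺ = {F, N}; {A, N}⁺ = {A, N}; {A, F}⁺ = {A, F} — none reach the full schema.
{A, N, P}⁺: ANP→FJ adds F, J → {A, F, J, N, P}. Minimal: {N, P}⁺ = {N, P}; {A, P}⁺ = {A, P}; {A, N}⁺ = {A, N} — none reach the full schema.
Any other superkey contains one of these as a subset, so there are no further candidate keys.

FP, AFN, ANP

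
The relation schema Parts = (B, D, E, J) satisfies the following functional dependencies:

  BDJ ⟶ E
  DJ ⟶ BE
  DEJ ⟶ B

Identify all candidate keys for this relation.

(D, J)

Attributes D, J never appear on any right-hand side, so every candidate key must contain {D, J}.
{D, J}⁺ = {B, D, E, J}, which is all of the schema, so {D, J} is the only candidate key.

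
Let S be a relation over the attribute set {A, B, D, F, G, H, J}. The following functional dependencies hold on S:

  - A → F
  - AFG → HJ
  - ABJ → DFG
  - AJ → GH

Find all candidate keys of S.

Attributes A, B never appear on any right-hand side, so every candidate key must contain {A, B}.
{A, B}⁺ = {A, B, F}, which is not all of the schema, so we must add further attributes.
{A, B, G}⁺: A→F adds F; AFG→HJ adds H, J; ABJ→DFG adds D → {A, B, D, F, G, H, J}. Minimal: {B, G}⁺ = {B, G}; {A, G}⁺ = {A, F, G, H, J}; {A, B}⁺ = {A, B, F} — none reach the full schema.
{A, B, J}⁺: A→F adds F; ABJ→DFG adds D, G; AJ→GH adds H → {A, B, D, F, G, H, J}. Minimal: {B, J}⁺ = {B, J}; {A, J}⁺ = {A, F, G, H, J}; {A, B}⁺ = {A, B, F} — none reach the full schema.

{A, B, G}, {A, B, J}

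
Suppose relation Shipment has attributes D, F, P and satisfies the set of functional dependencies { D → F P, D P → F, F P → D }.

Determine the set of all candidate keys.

{D}, {F, P}

{D}⁺: D→FP adds F, P → {D, F, P}.
{F, P}⁺: FP→D adds D → {D, F, P}. Minimal: {P}⁺ = {P}; {F}⁺ = {F} — none reach the full schema.
Any other superkey contains one of these as a subset, so there are no further candidate keys.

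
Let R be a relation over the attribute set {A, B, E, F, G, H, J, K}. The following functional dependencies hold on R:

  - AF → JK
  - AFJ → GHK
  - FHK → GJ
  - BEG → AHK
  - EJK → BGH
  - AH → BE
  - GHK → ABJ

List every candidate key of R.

Attribute F never appears on the right-hand side of any dependency, so F must belong to every candidate key.
{F}⁺ = {F}, which is not all of the schema, so we must add further attributes.
{A, F}⁺: AF→JK adds J, K; AFJ→GHK adds G, H; AH→BE adds B, E → {A, B, E, F, G, H, J, K}.
{F, H, K}⁺: FHK→GJ adds G, J; GHK→ABJ adds A, B; AH→BE adds E → {A, B, E, F, G, H, J, K}.
{B, E, F, G}⁺: BEG→AHK adds A, H, K; GHK→ABJ adds J → {A, B, E, F, G, H, J, K}.
{E, F, J, K}⁺: EJK→BGH adds B, G, H; GHK→ABJ adds A → {A, B, E, F, G, H, J, K}.
Any other superkey contains one of these as a subset, so there are no further candidate keys.

(A, F), (F, H, K), (B, E, F, G), (E, F, J, K)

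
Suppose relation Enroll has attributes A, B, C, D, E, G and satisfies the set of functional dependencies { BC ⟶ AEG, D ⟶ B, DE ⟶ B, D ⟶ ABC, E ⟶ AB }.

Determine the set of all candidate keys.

Attribute D never appears on the right-hand side of any dependency, so D must belong to every candidate key.
{D}⁺ = {A, B, C, D, E, G}, which is all of the schema, so {D} is the only candidate key.

{D}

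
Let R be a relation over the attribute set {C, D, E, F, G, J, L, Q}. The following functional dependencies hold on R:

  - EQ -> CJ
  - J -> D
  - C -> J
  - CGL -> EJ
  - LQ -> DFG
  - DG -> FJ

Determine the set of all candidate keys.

Attributes L, Q never appear on any right-hand side, so every candidate key must contain {L, Q}.
{L, Q}⁺ = {D, F, G, J, L, Q}, which is not all of the schema, so we must add further attributes.
{C, L, Q}⁺: C→J adds J; LQ→DFG adds D, F, G; CGL→EJ adds E → {C, D, E, F, G, J, L, Q}. Minimal: {L, Q}⁺ = {D, F, G, J, L, Q}; {C, Q}⁺ = {C, D, J, Q}; {C, L}⁺ = {C, D, J, L} — none reach the full schema.
{E, L, Q}⁺: EQ→CJ adds C, J; J→D adds D; LQ→DFG adds F, G → {C, D, E, F, G, J, L, Q}. Minimal: {L, Q}⁺ = {D, F, G, J, L, Q}; {E, Q}⁺ = {C, D, E, J, Q}; {E, L}⁺ = {E, L} — none reach the full schema.
Any other superkey contains one of these as a subset, so there are no further candidate keys.

(C, L, Q), (E, L, Q)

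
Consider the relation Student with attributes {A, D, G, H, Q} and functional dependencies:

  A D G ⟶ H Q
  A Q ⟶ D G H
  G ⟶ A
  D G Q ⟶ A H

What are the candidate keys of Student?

(A, Q), (D, G), (G, Q)

{A, Q}⁺: AQ→DGH adds D, G, H → {A, D, G, H, Q}.
{D, G}⁺: G→A adds A; ADG→HQ adds H, Q → {A, D, G, H, Q}.
{G, Q}⁺: G→A adds A; AQ→DGH adds D, H → {A, D, G, H, Q}.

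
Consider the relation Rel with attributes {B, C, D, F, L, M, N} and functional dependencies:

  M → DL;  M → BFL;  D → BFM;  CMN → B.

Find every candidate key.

(C, D, N), (C, M, N)

{C, D, N}⁺: D→BFM adds B, F, M; M→DL adds L → {B, C, D, F, L, M, N}.
{C, M, N}⁺: M→DL adds D, L; M→BFL adds B, F → {B, C, D, F, L, M, N}.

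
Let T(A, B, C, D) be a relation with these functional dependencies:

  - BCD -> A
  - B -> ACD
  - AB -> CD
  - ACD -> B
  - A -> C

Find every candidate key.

{B}⁺: B→ACD adds A, C, D → {A, B, C, D}.
{A, D}⁺: A→C adds C; ACD→B adds B → {A, B, C, D}. Minimal: {D}⁺ = {D}; {A}⁺ = {A, C} — none reach the full schema.
Any other superkey contains one of these as a subset, so there are no further candidate keys.

(B), (A, D)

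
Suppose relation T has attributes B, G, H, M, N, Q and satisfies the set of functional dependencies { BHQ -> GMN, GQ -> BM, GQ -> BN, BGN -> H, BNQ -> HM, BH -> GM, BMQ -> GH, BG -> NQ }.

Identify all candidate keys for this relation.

{B, G}, {B, H}, {G, Q}, {B, M, Q}, {B, N, Q}

{B, G}⁺: BG→NQ adds N, Q; GQ→BM adds M; BGN→H adds H → {B, G, H, M, N, Q}. Minimal: {G}⁺ = {G}; {B}⁺ = {B} — none reach the full schema.
{B, H}⁺: BH→GM adds G, M; BG→NQ adds N, Q → {B, G, H, M, N, Q}. Minimal: {H}⁺ = {H}; {B}⁺ = {B} — none reach the full schema.
{G, Q}⁺: GQ→BM adds B, M; GQ→BN adds N; BGN→H adds H → {B, G, H, M, N, Q}. Minimal: {Q}⁺ = {Q}; {G}⁺ = {G} — none reach the full schema.
{B, M, Q}⁺: BMQ→GH adds G, H; BG→NQ adds N → {B, G, H, M, N, Q}. Minimal: {M, Q}⁺ = {M, Q}; {B, Q}⁺ = {B, Q}; {B, M}⁺ = {B, M} — none reach the full schema.
{B, N, Q}⁺: BNQ→HM adds H, M; BH→GM adds G → {B, G, H, M, N, Q}. Minimal: {N, Q}⁺ = {N, Q}; {B, Q}⁺ = {B, Q}; {B, N}⁺ = {B, N} — none reach the full schema.
Any other superkey contains one of these as a subset, so there are no further candidate keys.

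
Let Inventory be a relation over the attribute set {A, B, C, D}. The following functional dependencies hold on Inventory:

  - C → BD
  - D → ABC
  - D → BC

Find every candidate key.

{C}⁺: C→BD adds B, D; D→ABC adds A → {A, B, C, D}.
{D}⁺: D→ABC adds A, B, C → {A, B, C, D}.
Any other superkey contains one of these as a subset, so there are no further candidate keys.

{C}, {D}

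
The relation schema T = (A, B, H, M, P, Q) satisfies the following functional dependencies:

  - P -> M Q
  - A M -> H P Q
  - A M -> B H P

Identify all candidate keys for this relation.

AM, AP

Attribute A never appears on the right-hand side of any dependency, so A must belong to every candidate key.
{A}⁺ = {A}, which is not all of the schema, so we must add further attributes.
{A, M}⁺: AM→HPQ adds H, P, Q; AM→BHP adds B → {A, B, H, M, P, Q}.
{A, P}⁺: P→MQ adds M, Q; AM→HPQ adds H; AM→BHP adds B → {A, B, H, M, P, Q}.
Any other superkey contains one of these as a subset, so there are no further candidate keys.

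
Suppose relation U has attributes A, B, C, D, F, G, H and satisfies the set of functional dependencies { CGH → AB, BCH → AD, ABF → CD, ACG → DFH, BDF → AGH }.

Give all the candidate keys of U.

ABF; ACG; BDF; CGH; BCFH

{A, B, F}⁺: ABF→CD adds C, D; BDF→AGH adds G, H → {A, B, C, D, F, G, H}. Minimal: {B, F}⁺ = {B, F}; {A, F}⁺ = {A, F}; {A, B}⁺ = {A, B} — none reach the full schema.
{A, C, G}⁺: ACG→DFH adds D, F, H; CGH→AB adds B → {A, B, C, D, F, G, H}. Minimal: {C, G}⁺ = {C, G}; {A, G}⁺ = {A, G}; {A, C}⁺ = {A, C} — none reach the full schema.
{B, D, F}⁺: BDF→AGH adds A, G, H; ABF→CD adds C → {A, B, C, D, F, G, H}. Minimal: {D, F}⁺ = {D, F}; {B, F}⁺ = {B, F}; {B, D}⁺ = {B, D} — none reach the full schema.
{C, G, H}⁺: CGH→AB adds A, B; BCH→AD adds D; ACG→DFH adds F → {A, B, C, D, F, G, H}. Minimal: {G, H}⁺ = {G, H}; {C, H}⁺ = {C, H}; {C, G}⁺ = {C, G} — none reach the full schema.
{B, C, F, H}⁺: BCH→AD adds A, D; BDF→AGH adds G → {A, B, C, D, F, G, H}. Minimal: {C, F, H}⁺ = {C, F, H}; {B, F, H}⁺ = {B, F, H}; {B, C, H}⁺ = {A, B, C, D, H}; … — none reach the full schema.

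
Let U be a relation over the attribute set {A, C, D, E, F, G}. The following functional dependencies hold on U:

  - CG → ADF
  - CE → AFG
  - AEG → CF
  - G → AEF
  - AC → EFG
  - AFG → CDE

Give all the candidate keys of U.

{G}, {A, C}, {C, E}

{G}⁺: G→AEF adds A, E, F; AFG→CDE adds C, D → {A, C, D, E, F, G}.
{A, C}⁺: AC→EFG adds E, F, G; AFG→CDE adds D → {A, C, D, E, F, G}. Minimal: {C}⁺ = {C}; {A}⁺ = {A} — none reach the full schema.
{C, E}⁺: CE→AFG adds A, F, G; AFG→CDE adds D → {A, C, D, E, F, G}. Minimal: {E}⁺ = {E}; {C}⁺ = {C} — none reach the full schema.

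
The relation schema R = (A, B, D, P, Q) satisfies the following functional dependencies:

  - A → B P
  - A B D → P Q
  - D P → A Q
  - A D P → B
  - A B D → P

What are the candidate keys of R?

{A, D}; {D, P}

Attribute D never appears on the right-hand side of any dependency, so D must belong to every candidate key.
{D}⁺ = {D}, which is not all of the schema, so we must add further attributes.
{A, D}⁺: A→BP adds B, P; ABD→PQ adds Q → {A, B, D, P, Q}. Minimal: {D}⁺ = {D}; {A}⁺ = {A, B, P} — none reach the full schema.
{D, P}⁺: DP→AQ adds A, Q; ADP→B adds B → {A, B, D, P, Q}. Minimal: {P}⁺ = {P}; {D}⁺ = {D} — none reach the full schema.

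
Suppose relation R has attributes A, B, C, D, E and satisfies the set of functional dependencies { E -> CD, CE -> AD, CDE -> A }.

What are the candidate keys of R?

Attributes B, E never appear on any right-hand side, so every candidate key must contain {B, E}.
{B, E}⁺ = {A, B, C, D, E}, which is all of the schema, so {B, E} is the only candidate key.

{B, E}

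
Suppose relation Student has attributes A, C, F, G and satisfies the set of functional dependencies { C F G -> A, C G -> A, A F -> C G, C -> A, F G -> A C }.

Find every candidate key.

AF; CF; FG

Attribute F never appears on the right-hand side of any dependency, so F must belong to every candidate key.
{F}⁺ = {F}, which is not all of the schema, so we must add further attributes.
{A, F}⁺: AF→CG adds C, G → {A, C, F, G}.
{C, F}⁺: C→A adds A; AF→CG adds G → {A, C, F, G}.
{F, G}⁺: FG→AC adds A, C → {A, C, F, G}.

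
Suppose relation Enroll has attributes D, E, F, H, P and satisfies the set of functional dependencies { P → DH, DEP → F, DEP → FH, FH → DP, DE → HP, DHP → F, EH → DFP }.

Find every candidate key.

{D, E}⁺: DE→HP adds H, P; DHP→F adds F → {D, E, F, H, P}.
{E, H}⁺: EH→DFP adds D, F, P → {D, E, F, H, P}.
{E, P}⁺: P→DH adds D, H; DEP→F adds F → {D, E, F, H, P}.

DE; EH; EP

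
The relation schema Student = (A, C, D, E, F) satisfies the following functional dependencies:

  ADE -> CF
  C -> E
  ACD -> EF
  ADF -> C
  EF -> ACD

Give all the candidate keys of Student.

{C, F}, {E, F}, {A, C, D}, {A, D, E}, {A, D, F}

{C, F}⁺: C→E adds E; EF→ACD adds A, D → {A, C, D, E, F}. Minimal: {F}⁺ = {F}; {C}⁺ = {C, E} — none reach the full schema.
{E, F}⁺: EF→ACD adds A, C, D → {A, C, D, E, F}. Minimal: {F}⁺ = {F}; {E}⁺ = {E} — none reach the full schema.
{A, C, D}⁺: C→E adds E; ACD→EF adds F → {A, C, D, E, F}. Minimal: {C, D}⁺ = {C, D, E}; {A, D}⁺ = {A, D}; {A, C}⁺ = {A, C, E} — none reach the full schema.
{A, D, E}⁺: ADE→CF adds C, F → {A, C, D, E, F}. Minimal: {D, E}⁺ = {D, E}; {A, E}⁺ = {A, E}; {A, D}⁺ = {A, D} — none reach the full schema.
{A, D, F}⁺: ADF→C adds C; C→E adds E → {A, C, D, E, F}. Minimal: {D, F}⁺ = {D, F}; {A, F}⁺ = {A, F}; {A, D}⁺ = {A, D} — none reach the full schema.
Any other superkey contains one of these as a subset, so there are no further candidate keys.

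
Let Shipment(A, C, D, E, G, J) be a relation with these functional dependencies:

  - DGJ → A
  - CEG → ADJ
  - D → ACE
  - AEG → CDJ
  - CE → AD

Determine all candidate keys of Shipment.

{D, G}; {A, E, G}; {C, E, G}

{D, G}⁺: D→ACE adds A, C, E; AEG→CDJ adds J → {A, C, D, E, G, J}. Minimal: {G}⁺ = {G}; {D}⁺ = {A, C, D, E} — none reach the full schema.
{A, E, G}⁺: AEG→CDJ adds C, D, J → {A, C, D, E, G, J}. Minimal: {E, G}⁺ = {E, G}; {A, G}⁺ = {A, G}; {A, E}⁺ = {A, E} — none reach the full schema.
{C, E, G}⁺: CEG→ADJ adds A, D, J → {A, C, D, E, G, J}. Minimal: {E, G}⁺ = {E, G}; {C, G}⁺ = {C, G}; {C, E}⁺ = {A, C, D, E} — none reach the full schema.
Any other superkey contains one of these as a subset, so there are no further candidate keys.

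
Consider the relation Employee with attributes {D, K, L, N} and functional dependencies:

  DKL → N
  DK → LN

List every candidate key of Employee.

Attributes D, K never appear on any right-hand side, so every candidate key must contain {D, K}.
{D, K}⁺ = {D, K, L, N}, which is all of the schema, so {D, K} is the only candidate key.

{D, K}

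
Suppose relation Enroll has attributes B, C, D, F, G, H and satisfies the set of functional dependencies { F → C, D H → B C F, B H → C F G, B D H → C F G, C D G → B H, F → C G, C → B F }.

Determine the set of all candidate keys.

Attribute D never appears on the right-hand side of any dependency, so D must belong to every candidate key.
{D}⁺ = {D}, which is not all of the schema, so we must add further attributes.
{C, D}⁺: C→BF adds B, F; F→CG adds G; CDG→BH adds H → {B, C, D, F, G, H}. Minimal: {D}⁺ = {D}; {C}⁺ = {B, C, F, G} — none reach the full schema.
{D, F}⁺: F→C adds C; F→CG adds G; C→BF adds B; CDG→BH adds H → {B, C, D, F, G, H}. Minimal: {F}⁺ = {B, C, F, G}; {D}⁺ = {D} — none reach the full schema.
{D, H}⁺: DH→BCF adds B, C, F; BH→CFG adds G → {B, C, D, F, G, H}. Minimal: {H}⁺ = {H}; {D}⁺ = {D} — none reach the full schema.
Any other superkey contains one of these as a subset, so there are no further candidate keys.

(C, D), (D, F), (D, H)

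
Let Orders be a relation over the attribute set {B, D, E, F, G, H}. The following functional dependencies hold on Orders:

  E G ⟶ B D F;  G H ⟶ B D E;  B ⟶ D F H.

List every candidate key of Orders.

{B, G}; {E, G}; {G, H}

Attribute G never appears on the right-hand side of any dependency, so G must belong to every candidate key.
{G}⁺ = {G}, which is not all of the schema, so we must add further attributes.
{B, G}⁺: B→DFH adds D, F, H; GH→BDE adds E → {B, D, E, F, G, H}. Minimal: {G}⁺ = {G}; {B}⁺ = {B, D, F, H} — none reach the full schema.
{E, G}⁺: EG→BDF adds B, D, F; B→DFH adds H → {B, D, E, F, G, H}. Minimal: {G}⁺ = {G}; {E}⁺ = {E} — none reach the full schema.
{G, H}⁺: GH→BDE adds B, D, E; B→DFH adds F → {B, D, E, F, G, H}. Minimal: {H}⁺ = {H}; {G}⁺ = {G} — none reach the full schema.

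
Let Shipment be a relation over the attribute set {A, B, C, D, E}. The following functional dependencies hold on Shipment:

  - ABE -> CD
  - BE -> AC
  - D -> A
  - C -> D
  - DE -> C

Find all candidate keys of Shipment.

Attributes B, E never appear on any right-hand side, so every candidate key must contain {B, E}.
{B, E}⁺ = {A, B, C, D, E}, which is all of the schema, so {B, E} is the only candidate key.

{B, E}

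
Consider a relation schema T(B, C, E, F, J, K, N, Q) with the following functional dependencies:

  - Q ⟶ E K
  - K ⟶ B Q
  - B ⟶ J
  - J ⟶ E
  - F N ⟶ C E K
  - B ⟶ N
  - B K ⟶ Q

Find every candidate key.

{B, F}; {F, K}; {F, N}; {F, Q}

Attribute F never appears on the right-hand side of any dependency, so F must belong to every candidate key.
{F}⁺ = {F}, which is not all of the schema, so we must add further attributes.
{B, F}⁺: B→J adds J; J→E adds E; B→N adds N; FN→CEK adds C, K; BK→Q adds Q → {B, C, E, F, J, K, N, Q}.
{F, K}⁺: K→BQ adds B, Q; B→J adds J; J→E adds E; B→N adds N; FN→CEK adds C → {B, C, E, F, J, K, N, Q}.
{F, N}⁺: FN→CEK adds C, E, K; K→BQ adds B, Q; B→J adds J → {B, C, E, F, J, K, N, Q}.
{F, Q}⁺: Q→EK adds E, K; K→BQ adds B; B→J adds J; B→N adds N; FN→CEK adds C → {B, C, E, F, J, K, N, Q}.
Any other superkey contains one of these as a subset, so there are no further candidate keys.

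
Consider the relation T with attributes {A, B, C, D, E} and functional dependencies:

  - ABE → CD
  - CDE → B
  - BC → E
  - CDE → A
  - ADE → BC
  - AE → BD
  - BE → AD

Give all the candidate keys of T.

(A, E), (B, C), (B, E), (C, D, E)

{A, E}⁺: AE→BD adds B, D; ABE→CD adds C → {A, B, C, D, E}. Minimal: {E}⁺ = {E}; {A}⁺ = {A} — none reach the full schema.
{B, C}⁺: BC→E adds E; BE→AD adds A, D → {A, B, C, D, E}. Minimal: {C}⁺ = {C}; {B}⁺ = {B} — none reach the full schema.
{B, E}⁺: BE→AD adds A, D; ABE→CD adds C → {A, B, C, D, E}. Minimal: {E}⁺ = {E}; {B}⁺ = {B} — none reach the full schema.
{C, D, E}⁺: CDE→B adds B; CDE→A adds A → {A, B, C, D, E}. Minimal: {D, E}⁺ = {D, E}; {C, E}⁺ = {C, E}; {C, D}⁺ = {C, D} — none reach the full schema.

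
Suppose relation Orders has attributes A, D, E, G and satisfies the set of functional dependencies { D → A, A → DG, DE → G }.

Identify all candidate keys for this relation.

{A, E}⁺: A→DG adds D, G → {A, D, E, G}. Minimal: {E}⁺ = {E}; {A}⁺ = {A, D, G} — none reach the full schema.
{D, E}⁺: D→A adds A; A→DG adds G → {A, D, E, G}. Minimal: {E}⁺ = {E}; {D}⁺ = {A, D, G} — none reach the full schema.

{A, E}, {D, E}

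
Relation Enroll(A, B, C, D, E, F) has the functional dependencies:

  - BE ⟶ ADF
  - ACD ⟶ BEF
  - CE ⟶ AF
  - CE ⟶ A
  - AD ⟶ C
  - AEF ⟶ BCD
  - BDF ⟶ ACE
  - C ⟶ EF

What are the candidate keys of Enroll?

{C}⁺: C→EF adds E, F; CE→AF adds A; AEF→BCD adds B, D → {A, B, C, D, E, F}.
{A, D}⁺: AD→C adds C; C→EF adds E, F; ACD→BEF adds B → {A, B, C, D, E, F}. Minimal: {D}⁺ = {D}; {A}⁺ = {A} — none reach the full schema.
{B, E}⁺: BE→ADF adds A, D, F; AD→C adds C → {A, B, C, D, E, F}. Minimal: {E}⁺ = {E}; {B}⁺ = {B} — none reach the full schema.
{A, E, F}⁺: AEF→BCD adds B, C, D → {A, B, C, D, E, F}. Minimal: {E, F}⁺ = {E, F}; {A, F}⁺ = {A, F}; {A, E}⁺ = {A, E} — none reach the full schema.
{B, D, F}⁺: BDF→ACE adds A, C, E → {A, B, C, D, E, F}. Minimal: {D, F}⁺ = {D, F}; {B, F}⁺ = {B, F}; {B, D}⁺ = {B, D} — none reach the full schema.
Any other superkey contains one of these as a subset, so there are no further candidate keys.

{C}, {A, D}, {B, E}, {A, E, F}, {B, D, F}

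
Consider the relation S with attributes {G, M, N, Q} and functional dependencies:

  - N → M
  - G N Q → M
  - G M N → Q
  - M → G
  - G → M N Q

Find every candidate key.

{G}⁺: G→MNQ adds M, N, Q → {G, M, N, Q}.
{M}⁺: M→G adds G; G→MNQ adds N, Q → {G, M, N, Q}.
{N}⁺: N→M adds M; M→G adds G; G→MNQ adds Q → {G, M, N, Q}.

{G}, {M}, {N}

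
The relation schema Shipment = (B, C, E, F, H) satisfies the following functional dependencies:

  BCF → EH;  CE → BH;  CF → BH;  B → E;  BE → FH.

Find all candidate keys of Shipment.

(B, C); (C, E); (C, F)

Attribute C never appears on the right-hand side of any dependency, so C must belong to every candidate key.
{C}⁺ = {C}, which is not all of the schema, so we must add further attributes.
{B, C}⁺: B→E adds E; BE→FH adds F, H → {B, C, E, F, H}. Minimal: {C}⁺ = {C}; {B}⁺ = {B, E, F, H} — none reach the full schema.
{C, E}⁺: CE→BH adds B, H; BE→FH adds F → {B, C, E, F, H}. Minimal: {E}⁺ = {E}; {C}⁺ = {C} — none reach the full schema.
{C, F}⁺: CF→BH adds B, H; B→E adds E → {B, C, E, F, H}. Minimal: {F}⁺ = {F}; {C}⁺ = {C} — none reach the full schema.
Any other superkey contains one of these as a subset, so there are no further candidate keys.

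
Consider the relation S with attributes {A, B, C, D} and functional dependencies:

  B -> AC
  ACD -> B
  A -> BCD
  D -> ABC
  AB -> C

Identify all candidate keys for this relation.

{A}, {B}, {D}

{A}⁺: A→BCD adds B, C, D → {A, B, C, D}.
{B}⁺: B→AC adds A, C; A→BCD adds D → {A, B, C, D}.
{D}⁺: D→ABC adds A, B, C → {A, B, C, D}.
Any other superkey contains one of these as a subset, so there are no further candidate keys.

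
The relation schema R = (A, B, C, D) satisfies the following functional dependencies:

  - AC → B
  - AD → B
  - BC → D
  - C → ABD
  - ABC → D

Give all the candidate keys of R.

Attribute C never appears on the right-hand side of any dependency, so C must belong to every candidate key.
{C}⁺ = {A, B, C, D}, which is all of the schema, so {C} is the only candidate key.

{C}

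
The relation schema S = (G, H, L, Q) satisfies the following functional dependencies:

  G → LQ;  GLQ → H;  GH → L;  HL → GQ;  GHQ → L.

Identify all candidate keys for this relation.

{G}; {H, L}

{G}⁺: G→LQ adds L, Q; GLQ→H adds H → {G, H, L, Q}.
{H, L}⁺: HL→GQ adds G, Q → {G, H, L, Q}.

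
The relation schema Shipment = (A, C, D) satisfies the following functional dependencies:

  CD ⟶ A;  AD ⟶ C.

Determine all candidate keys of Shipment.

Attribute D never appears on the right-hand side of any dependency, so D must belong to every candidate key.
{D}⁺ = {D}, which is not all of the schema, so we must add further attributes.
{A, D}⁺: AD→C adds C → {A, C, D}.
{C, D}⁺: CD→A adds A → {A, C, D}.

(A, D), (C, D)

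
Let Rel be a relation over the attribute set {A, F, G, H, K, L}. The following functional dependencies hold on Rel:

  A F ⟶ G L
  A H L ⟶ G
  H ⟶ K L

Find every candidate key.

Attributes A, F, H never appear on any right-hand side, so every candidate key must contain {A, F, H}.
{A, F, H}⁺ = {A, F, G, H, K, L}, which is all of the schema, so {A, F, H} is the only candidate key.

{A, F, H}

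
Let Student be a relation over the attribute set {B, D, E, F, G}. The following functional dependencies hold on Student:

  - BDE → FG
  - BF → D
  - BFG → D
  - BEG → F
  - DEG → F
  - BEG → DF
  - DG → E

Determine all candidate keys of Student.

{B, D, E}, {B, D, G}, {B, E, F}, {B, E, G}, {B, F, G}

Attribute B never appears on the right-hand side of any dependency, so B must belong to every candidate key.
{B}⁺ = {B}, which is not all of the schema, so we must add further attributes.
{B, D, E}⁺: BDE→FG adds F, G → {B, D, E, F, G}. Minimal: {D, E}⁺ = {D, E}; {B, E}⁺ = {B, E}; {B, D}⁺ = {B, D} — none reach the full schema.
{B, D, G}⁺: DG→E adds E; BDE→FG adds F → {B, D, E, F, G}. Minimal: {D, G}⁺ = {D, E, F, G}; {B, G}⁺ = {B, G}; {B, D}⁺ = {B, D} — none reach the full schema.
{B, E, F}⁺: BF→D adds D; BDE→FG adds G → {B, D, E, F, G}. Minimal: {E, F}⁺ = {E, F}; {B, F}⁺ = {B, D, F}; {B, E}⁺ = {B, E} — none reach the full schema.
{B, E, G}⁺: BEG→F adds F; BEG→DF adds D → {B, D, E, F, G}. Minimal: {E, G}⁺ = {E, G}; {B, G}⁺ = {B, G}; {B, E}⁺ = {B, E} — none reach the full schema.
{B, F, G}⁺: BF→D adds D; DG→E adds E → {B, D, E, F, G}. Minimal: {F, G}⁺ = {F, G}; {B, G}⁺ = {B, G}; {B, F}⁺ = {B, D, F} — none reach the full schema.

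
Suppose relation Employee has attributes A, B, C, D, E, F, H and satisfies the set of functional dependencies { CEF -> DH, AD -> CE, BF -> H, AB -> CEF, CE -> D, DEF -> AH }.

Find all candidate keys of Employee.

Attribute B never appears on the right-hand side of any dependency, so B must belong to every candidate key.
{B}⁺ = {B}, which is not all of the schema, so we must add further attributes.
{A, B}⁺: AB→CEF adds C, E, F; CE→D adds D; DEF→AH adds H → {A, B, C, D, E, F, H}. Minimal: {B}⁺ = {B}; {A}⁺ = {A} — none reach the full schema.
{B, C, E, F}⁺: CEF→DH adds D, H; DEF→AH adds A → {A, B, C, D, E, F, H}. Minimal: {C, E, F}⁺ = {A, C, D, E, F, H}; {B, E, F}⁺ = {B, E, F, H}; {B, C, F}⁺ = {B, C, F, H}; … — none reach the full schema.
{B, D, E, F}⁺: BF→H adds H; DEF→AH adds A; AD→CE adds C → {A, B, C, D, E, F, H}. Minimal: {D, E, F}⁺ = {A, C, D, E, F, H}; {B, E, F}⁺ = {B, E, F, H}; {B, D, F}⁺ = {B, D, F, H}; … — none reach the full schema.

(A, B), (B, C, E, F), (B, D, E, F)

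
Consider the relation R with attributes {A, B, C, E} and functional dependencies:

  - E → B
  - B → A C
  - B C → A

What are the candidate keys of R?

E

Attribute E never appears on the right-hand side of any dependency, so E must belong to every candidate key.
{E}⁺ = {A, B, C, E}, which is all of the schema, so {E} is the only candidate key.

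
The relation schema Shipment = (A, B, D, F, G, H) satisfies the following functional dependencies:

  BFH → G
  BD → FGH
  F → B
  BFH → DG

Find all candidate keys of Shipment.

{A, B, D}; {A, D, F}; {A, F, H}

Attribute A never appears on the right-hand side of any dependency, so A must belong to every candidate key.
{A}⁺ = {A}, which is not all of the schema, so we must add further attributes.
{A, B, D}⁺: BD→FGH adds F, G, H → {A, B, D, F, G, H}. Minimal: {B, D}⁺ = {B, D, F, G, H}; {A, D}⁺ = {A, D}; {A, B}⁺ = {A, B} — none reach the full schema.
{A, D, F}⁺: F→B adds B; BD→FGH adds G, H → {A, B, D, F, G, H}. Minimal: {D, F}⁺ = {B, D, F, G, H}; {A, F}⁺ = {A, B, F}; {A, D}⁺ = {A, D} — none reach the full schema.
{A, F, H}⁺: F→B adds B; BFH→DG adds D, G → {A, B, D, F, G, H}. Minimal: {F, H}⁺ = {B, D, F, G, H}; {A, H}⁺ = {A, H}; {A, F}⁺ = {A, B, F} — none reach the full schema.
Any other superkey contains one of these as a subset, so there are no further candidate keys.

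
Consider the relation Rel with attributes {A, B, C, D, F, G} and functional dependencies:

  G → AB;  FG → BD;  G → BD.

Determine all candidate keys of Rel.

CFG

Attributes C, F, G never appear on any right-hand side, so every candidate key must contain {C, F, G}.
{C, F, G}⁺ = {A, B, C, D, F, G}, which is all of the schema, so {C, F, G} is the only candidate key.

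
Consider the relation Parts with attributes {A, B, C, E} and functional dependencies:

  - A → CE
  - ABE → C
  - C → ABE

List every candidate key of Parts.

{A}⁺: A→CE adds C, E; C→ABE adds B → {A, B, C, E}.
{C}⁺: C→ABE adds A, B, E → {A, B, C, E}.
Any other superkey contains one of these as a subset, so there are no further candidate keys.

(A), (C)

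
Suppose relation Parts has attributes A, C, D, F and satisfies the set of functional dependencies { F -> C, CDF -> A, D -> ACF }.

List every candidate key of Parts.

{D}

Attribute D never appears on the right-hand side of any dependency, so D must belong to every candidate key.
{D}⁺ = {A, C, D, F}, which is all of the schema, so {D} is the only candidate key.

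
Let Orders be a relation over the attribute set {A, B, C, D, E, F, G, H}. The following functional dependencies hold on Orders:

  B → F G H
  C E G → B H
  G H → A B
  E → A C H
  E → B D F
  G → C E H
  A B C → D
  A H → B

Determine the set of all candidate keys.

{B}⁺: B→FGH adds F, G, H; GH→AB adds A; G→CEH adds C, E; ABC→D adds D → {A, B, C, D, E, F, G, H}.
{E}⁺: E→ACH adds A, C, H; E→BDF adds B, D, F; B→FGH adds G → {A, B, C, D, E, F, G, H}.
{G}⁺: G→CEH adds C, E, H; CEG→BH adds B; GH→AB adds A; E→BDF adds D, F → {A, B, C, D, E, F, G, H}.
{A, H}⁺: AH→B adds B; B→FGH adds F, G; G→CEH adds C, E; ABC→D adds D → {A, B, C, D, E, F, G, H}. Minimal: {H}⁺ = {H}; {A}⁺ = {A} — none reach the full schema.

(B); (E); (G); (A, H)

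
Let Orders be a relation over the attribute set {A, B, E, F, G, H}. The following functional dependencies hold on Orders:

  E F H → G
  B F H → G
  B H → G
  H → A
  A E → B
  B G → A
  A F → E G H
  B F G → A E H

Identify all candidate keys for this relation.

Attribute F never appears on the right-hand side of any dependency, so F must belong to every candidate key.
{F}⁺ = {F}, which is not all of the schema, so we must add further attributes.
{A, F}⁺: AF→EGH adds E, G, H; AE→B adds B → {A, B, E, F, G, H}. Minimal: {F}⁺ = {F}; {A}⁺ = {A} — none reach the full schema.
{F, H}⁺: H→A adds A; AF→EGH adds E, G; AE→B adds B → {A, B, E, F, G, H}. Minimal: {H}⁺ = {A, H}; {F}⁺ = {F} — none reach the full schema.
{B, F, G}⁺: BG→A adds A; AF→EGH adds E, H → {A, B, E, F, G, H}. Minimal: {F, G}⁺ = {F, G}; {B, G}⁺ = {A, B, G}; {B, F}⁺ = {B, F} — none reach the full schema.
Any other superkey contains one of these as a subset, so there are no further candidate keys.

AF, FH, BFG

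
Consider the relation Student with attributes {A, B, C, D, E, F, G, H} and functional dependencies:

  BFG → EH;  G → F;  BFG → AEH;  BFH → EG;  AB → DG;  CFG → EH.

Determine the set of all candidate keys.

{A, B, C}, {B, C, G}, {B, C, F, H}

Attributes B, C never appear on any right-hand side, so every candidate key must contain {B, C}.
{B, C}⁺ = {B, C}, which is not all of the schema, so we must add further attributes.
{A, B, C}⁺: AB→DG adds D, G; G→F adds F; BFG→AEH adds E, H → {A, B, C, D, E, F, G, H}. Minimal: {B, C}⁺ = {B, C}; {A, C}⁺ = {A, C}; {A, B}⁺ = {A, B, D, E, F, G, H} — none reach the full schema.
{B, C, G}⁺: G→F adds F; BFG→AEH adds A, E, H; AB→DG adds D → {A, B, C, D, E, F, G, H}. Minimal: {C, G}⁺ = {C, E, F, G, H}; {B, G}⁺ = {A, B, D, E, F, G, H}; {B, C}⁺ = {B, C} — none reach the full schema.
{B, C, F, H}⁺: BFH→EG adds E, G; BFG→AEH adds A; AB→DG adds D → {A, B, C, D, E, F, G, H}. Minimal: {C, F, H}⁺ = {C, F, H}; {B, F, H}⁺ = {A, B, D, E, F, G, H}; {B, C, H}⁺ = {B, C, H}; … — none reach the full schema.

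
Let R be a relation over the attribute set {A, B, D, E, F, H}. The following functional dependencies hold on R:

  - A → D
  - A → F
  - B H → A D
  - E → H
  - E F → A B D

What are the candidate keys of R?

{A, E}⁺: A→D adds D; A→F adds F; E→H adds H; EF→ABD adds B → {A, B, D, E, F, H}. Minimal: {E}⁺ = {E, H}; {A}⁺ = {A, D, F} — none reach the full schema.
{B, E}⁺: E→H adds H; BH→AD adds A, D; A→F adds F → {A, B, D, E, F, H}. Minimal: {E}⁺ = {E, H}; {B}⁺ = {B} — none reach the full schema.
{E, F}⁺: E→H adds H; EF→ABD adds A, B, D → {A, B, D, E, F, H}. Minimal: {F}⁺ = {F}; {E}⁺ = {E, H} — none reach the full schema.

(A, E), (B, E), (E, F)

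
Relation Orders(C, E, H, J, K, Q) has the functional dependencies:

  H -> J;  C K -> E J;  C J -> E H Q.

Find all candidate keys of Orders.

{C, K}

Attributes C, K never appear on any right-hand side, so every candidate key must contain {C, K}.
{C, K}⁺ = {C, E, H, J, K, Q}, which is all of the schema, so {C, K} is the only candidate key.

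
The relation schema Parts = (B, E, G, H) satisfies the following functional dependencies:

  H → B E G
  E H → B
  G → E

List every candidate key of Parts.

{H}

Attribute H never appears on the right-hand side of any dependency, so H must belong to every candidate key.
{H}⁺ = {B, E, G, H}, which is all of the schema, so {H} is the only candidate key.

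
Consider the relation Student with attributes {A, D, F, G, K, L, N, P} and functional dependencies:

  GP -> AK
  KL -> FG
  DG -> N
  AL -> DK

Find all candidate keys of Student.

{A, L, P}, {G, L, P}, {K, L, P}

{A, L, P}⁺: AL→DK adds D, K; KL→FG adds F, G; DG→N adds N → {A, D, F, G, K, L, N, P}. Minimal: {L, P}⁺ = {L, P}; {A, P}⁺ = {A, P}; {A, L}⁺ = {A, D, F, G, K, L, N} — none reach the full schema.
{G, L, P}⁺: GP→AK adds A, K; KL→FG adds F; AL→DK adds D; DG→N adds N → {A, D, F, G, K, L, N, P}. Minimal: {L, P}⁺ = {L, P}; {G, P}⁺ = {A, G, K, P}; {G, L}⁺ = {G, L} — none reach the full schema.
{K, L, P}⁺: KL→FG adds F, G; GP→AK adds A; AL→DK adds D; DG→N adds N → {A, D, F, G, K, L, N, P}. Minimal: {L, P}⁺ = {L, P}; {K, P}⁺ = {K, P}; {K, L}⁺ = {F, G, K, L} — none reach the full schema.
Any other superkey contains one of these as a subset, so there are no further candidate keys.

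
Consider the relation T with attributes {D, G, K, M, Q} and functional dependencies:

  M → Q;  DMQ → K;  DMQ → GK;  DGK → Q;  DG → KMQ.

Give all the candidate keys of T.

Attribute D never appears on the right-hand side of any dependency, so D must belong to every candidate key.
{D}⁺ = {D}, which is not all of the schema, so we must add further attributes.
{D, G}⁺: DG→KMQ adds K, M, Q → {D, G, K, M, Q}. Minimal: {G}⁺ = {G}; {D}⁺ = {D} — none reach the full schema.
{D, M}⁺: M→Q adds Q; DMQ→K adds K; DMQ→GK adds G → {D, G, K, M, Q}. Minimal: {M}⁺ = {M, Q}; {D}⁺ = {D} — none reach the full schema.
Any other superkey contains one of these as a subset, so there are no further candidate keys.

DG, DM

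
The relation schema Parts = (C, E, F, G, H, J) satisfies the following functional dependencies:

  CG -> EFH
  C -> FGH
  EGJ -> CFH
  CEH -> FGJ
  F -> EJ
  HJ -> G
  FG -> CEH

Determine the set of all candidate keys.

(C), (F, G), (F, H), (E, G, J), (E, H, J)

{C}⁺: C→FGH adds F, G, H; F→EJ adds E, J → {C, E, F, G, H, J}.
{F, G}⁺: F→EJ adds E, J; FG→CEH adds C, H → {C, E, F, G, H, J}. Minimal: {G}⁺ = {G}; {F}⁺ = {E, F, J} — none reach the full schema.
{F, H}⁺: F→EJ adds E, J; HJ→G adds G; FG→CEH adds C → {C, E, F, G, H, J}. Minimal: {H}⁺ = {H}; {F}⁺ = {E, F, J} — none reach the full schema.
{E, G, J}⁺: EGJ→CFH adds C, F, H → {C, E, F, G, H, J}. Minimal: {G, J}⁺ = {G, J}; {E, J}⁺ = {E, J}; {E, G}⁺ = {E, G} — none reach the full schema.
{E, H, J}⁺: HJ→G adds G; EGJ→CFH adds C, F → {C, E, F, G, H, J}. Minimal: {H, J}⁺ = {G, H, J}; {E, J}⁺ = {E, J}; {E, H}⁺ = {E, H} — none reach the full schema.
Any other superkey contains one of these as a subset, so there are no further candidate keys.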